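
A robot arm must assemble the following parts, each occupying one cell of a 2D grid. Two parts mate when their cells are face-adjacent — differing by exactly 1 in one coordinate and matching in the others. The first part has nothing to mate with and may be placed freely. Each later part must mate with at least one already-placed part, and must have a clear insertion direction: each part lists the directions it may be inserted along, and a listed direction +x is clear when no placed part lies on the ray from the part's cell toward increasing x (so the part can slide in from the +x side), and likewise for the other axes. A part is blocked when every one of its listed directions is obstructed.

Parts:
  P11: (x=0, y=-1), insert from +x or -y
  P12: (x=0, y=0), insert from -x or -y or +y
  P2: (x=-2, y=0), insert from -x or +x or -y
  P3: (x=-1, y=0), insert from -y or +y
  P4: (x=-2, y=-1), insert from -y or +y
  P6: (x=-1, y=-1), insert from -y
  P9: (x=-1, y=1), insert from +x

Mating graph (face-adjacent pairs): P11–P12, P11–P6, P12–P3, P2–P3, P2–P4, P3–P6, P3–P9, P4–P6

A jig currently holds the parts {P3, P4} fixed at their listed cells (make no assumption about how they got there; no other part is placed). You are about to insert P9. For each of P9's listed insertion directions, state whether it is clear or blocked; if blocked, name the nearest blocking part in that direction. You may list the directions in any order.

+x: ray from P9(-1, 1) has no placed part ⇒ clear

+x: clear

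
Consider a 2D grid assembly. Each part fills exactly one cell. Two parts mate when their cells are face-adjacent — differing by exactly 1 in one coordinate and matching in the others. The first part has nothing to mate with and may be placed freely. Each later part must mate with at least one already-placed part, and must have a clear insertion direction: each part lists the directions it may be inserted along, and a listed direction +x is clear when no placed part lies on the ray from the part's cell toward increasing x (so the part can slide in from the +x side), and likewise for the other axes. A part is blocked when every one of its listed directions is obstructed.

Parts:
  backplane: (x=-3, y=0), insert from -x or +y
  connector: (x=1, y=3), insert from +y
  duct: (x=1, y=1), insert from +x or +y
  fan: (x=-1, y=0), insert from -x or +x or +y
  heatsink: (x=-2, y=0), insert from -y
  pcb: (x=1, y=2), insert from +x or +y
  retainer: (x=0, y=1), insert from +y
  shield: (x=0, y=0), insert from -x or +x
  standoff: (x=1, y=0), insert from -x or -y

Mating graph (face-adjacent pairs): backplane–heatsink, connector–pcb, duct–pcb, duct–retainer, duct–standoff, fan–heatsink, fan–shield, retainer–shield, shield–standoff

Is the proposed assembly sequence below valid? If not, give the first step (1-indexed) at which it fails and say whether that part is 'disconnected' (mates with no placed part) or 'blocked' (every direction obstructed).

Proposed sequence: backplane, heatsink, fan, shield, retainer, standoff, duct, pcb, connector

Valid

1. backplane@(-3, 0) [-x clear] — {backplane}
2. heatsink@(-2, 0) [-y clear] — {backplane, heatsink}
3. fan@(-1, 0) [+x clear] — {backplane, fan, heatsink}
4. shield@(0, 0) [+x clear] — {backplane, fan, heatsink, shield}
5. retainer@(0, 1) [+y clear] — {backplane, fan, heatsink, retainer, shield}
6. standoff@(1, 0) [-y clear] — {backplane, fan, heatsink, retainer, shield, standoff}
7. duct@(1, 1) [+x clear] — {backplane, duct, fan, heatsink, retainer, shield, standoff}
8. pcb@(1, 2) [+x clear] — {backplane, duct, fan, heatsink, pcb, retainer, shield, standoff}
9. connector@(1, 3) [+y clear] — {backplane, connector, duct, fan, heatsink, pcb, retainer, shield, standoff}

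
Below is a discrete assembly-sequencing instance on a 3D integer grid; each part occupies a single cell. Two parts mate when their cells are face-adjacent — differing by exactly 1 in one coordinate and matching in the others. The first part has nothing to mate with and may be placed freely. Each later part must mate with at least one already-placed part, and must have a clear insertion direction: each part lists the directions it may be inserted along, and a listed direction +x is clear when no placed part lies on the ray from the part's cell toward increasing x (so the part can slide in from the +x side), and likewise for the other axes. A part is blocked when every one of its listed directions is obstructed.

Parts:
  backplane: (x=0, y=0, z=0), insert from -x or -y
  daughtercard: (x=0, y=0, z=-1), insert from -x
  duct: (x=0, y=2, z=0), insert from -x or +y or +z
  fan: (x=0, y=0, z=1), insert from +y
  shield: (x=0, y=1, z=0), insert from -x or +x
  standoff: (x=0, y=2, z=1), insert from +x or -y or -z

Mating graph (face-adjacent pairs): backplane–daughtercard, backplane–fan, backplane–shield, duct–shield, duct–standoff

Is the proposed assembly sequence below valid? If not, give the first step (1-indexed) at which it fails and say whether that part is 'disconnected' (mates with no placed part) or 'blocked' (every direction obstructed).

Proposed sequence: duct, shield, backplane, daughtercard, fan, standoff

1. duct@(0, 2, 0) [-x clear] — {duct}
2. shield@(0, 1, 0) [-x clear] — {duct, shield}
3. backplane@(0, 0, 0) [-x clear] — {backplane, duct, shield}
4. daughtercard@(0, 0, -1) [-x clear] — {backplane, daughtercard, duct, shield}
5. fan@(0, 0, 1) [+y clear] — {backplane, daughtercard, duct, fan, shield}
6. standoff@(0, 2, 1) [+x clear] — {backplane, daughtercard, duct, fan, shield, standoff}

Valid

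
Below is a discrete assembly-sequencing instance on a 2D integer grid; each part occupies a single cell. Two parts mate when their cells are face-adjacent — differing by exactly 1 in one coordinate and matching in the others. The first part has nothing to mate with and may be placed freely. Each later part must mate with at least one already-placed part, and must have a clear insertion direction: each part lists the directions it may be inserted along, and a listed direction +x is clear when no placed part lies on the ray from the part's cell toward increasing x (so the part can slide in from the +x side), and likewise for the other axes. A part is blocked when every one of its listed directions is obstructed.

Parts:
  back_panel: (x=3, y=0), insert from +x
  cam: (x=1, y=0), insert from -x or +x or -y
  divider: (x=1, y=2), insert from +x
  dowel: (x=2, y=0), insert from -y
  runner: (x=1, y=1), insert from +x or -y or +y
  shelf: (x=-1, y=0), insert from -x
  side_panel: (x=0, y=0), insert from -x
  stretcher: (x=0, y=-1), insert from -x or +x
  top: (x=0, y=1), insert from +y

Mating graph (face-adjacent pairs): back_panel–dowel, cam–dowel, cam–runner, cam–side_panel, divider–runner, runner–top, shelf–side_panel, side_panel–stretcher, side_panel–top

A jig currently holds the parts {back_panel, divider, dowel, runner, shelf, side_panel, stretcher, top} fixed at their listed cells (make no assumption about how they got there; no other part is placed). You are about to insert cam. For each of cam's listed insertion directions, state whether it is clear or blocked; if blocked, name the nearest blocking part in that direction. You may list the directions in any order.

-x: nearest on ray is side_panel@(0, 0) ⇒ blocked
+x: nearest on ray is dowel@(2, 0) ⇒ blocked
-y: ray from cam(1, 0) has no placed part ⇒ clear

+x: blocked by dowel; -x: blocked by side_panel; -y: clear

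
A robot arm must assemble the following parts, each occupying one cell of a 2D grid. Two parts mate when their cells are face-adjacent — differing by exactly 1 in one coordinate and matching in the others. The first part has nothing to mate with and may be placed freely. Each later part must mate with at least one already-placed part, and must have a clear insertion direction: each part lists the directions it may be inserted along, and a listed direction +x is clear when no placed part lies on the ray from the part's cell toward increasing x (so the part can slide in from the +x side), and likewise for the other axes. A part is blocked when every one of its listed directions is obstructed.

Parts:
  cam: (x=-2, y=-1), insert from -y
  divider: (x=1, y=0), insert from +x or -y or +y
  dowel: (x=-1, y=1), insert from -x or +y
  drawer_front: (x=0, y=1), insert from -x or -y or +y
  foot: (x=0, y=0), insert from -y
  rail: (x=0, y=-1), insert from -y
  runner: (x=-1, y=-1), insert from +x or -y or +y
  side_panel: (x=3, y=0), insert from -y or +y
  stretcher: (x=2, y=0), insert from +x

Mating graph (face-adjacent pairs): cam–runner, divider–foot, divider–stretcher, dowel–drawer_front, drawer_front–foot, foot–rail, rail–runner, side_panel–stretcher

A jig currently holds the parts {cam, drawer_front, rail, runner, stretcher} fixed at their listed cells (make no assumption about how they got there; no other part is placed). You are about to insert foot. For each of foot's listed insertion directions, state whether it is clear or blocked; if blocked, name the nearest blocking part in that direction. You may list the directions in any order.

-y: blocked by rail

-y: nearest on ray is rail@(0, -1) ⇒ blocked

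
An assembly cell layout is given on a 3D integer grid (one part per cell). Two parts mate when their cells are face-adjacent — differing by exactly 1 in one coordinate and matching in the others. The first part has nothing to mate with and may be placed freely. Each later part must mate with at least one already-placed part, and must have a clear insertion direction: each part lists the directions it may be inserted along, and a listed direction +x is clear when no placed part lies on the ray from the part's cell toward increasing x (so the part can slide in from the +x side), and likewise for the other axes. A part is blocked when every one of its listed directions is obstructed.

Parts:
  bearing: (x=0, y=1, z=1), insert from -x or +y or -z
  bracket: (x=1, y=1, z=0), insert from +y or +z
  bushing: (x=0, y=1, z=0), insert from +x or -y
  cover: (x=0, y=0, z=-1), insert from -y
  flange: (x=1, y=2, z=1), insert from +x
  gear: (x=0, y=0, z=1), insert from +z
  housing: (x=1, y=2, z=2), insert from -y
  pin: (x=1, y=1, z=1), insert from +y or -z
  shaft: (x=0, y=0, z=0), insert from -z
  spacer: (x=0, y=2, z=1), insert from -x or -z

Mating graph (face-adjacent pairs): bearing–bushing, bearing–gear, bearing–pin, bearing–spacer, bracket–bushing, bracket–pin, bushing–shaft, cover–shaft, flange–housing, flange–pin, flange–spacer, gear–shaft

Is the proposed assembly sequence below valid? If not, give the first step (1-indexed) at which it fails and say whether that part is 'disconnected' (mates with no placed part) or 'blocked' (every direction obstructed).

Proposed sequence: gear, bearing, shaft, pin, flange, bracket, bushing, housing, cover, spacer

1. gear@(0, 0, 1) [+z clear] — {gear}
2. bearing@(0, 1, 1) [-x clear] — {bearing, gear}
3. shaft@(0, 0, 0) [-z clear] — {bearing, gear, shaft}
4. pin@(1, 1, 1) [+y clear] — {bearing, gear, pin, shaft}
5. flange@(1, 2, 1) [+x clear] — {bearing, flange, gear, pin, shaft}
6. bracket@(1, 1, 0) [+y clear] — {bearing, bracket, flange, gear, pin, shaft}
7. bushing@(0, 1, 0) — +x/-y all obstructed ⇒ blocked

Invalid at step 7 (blocked)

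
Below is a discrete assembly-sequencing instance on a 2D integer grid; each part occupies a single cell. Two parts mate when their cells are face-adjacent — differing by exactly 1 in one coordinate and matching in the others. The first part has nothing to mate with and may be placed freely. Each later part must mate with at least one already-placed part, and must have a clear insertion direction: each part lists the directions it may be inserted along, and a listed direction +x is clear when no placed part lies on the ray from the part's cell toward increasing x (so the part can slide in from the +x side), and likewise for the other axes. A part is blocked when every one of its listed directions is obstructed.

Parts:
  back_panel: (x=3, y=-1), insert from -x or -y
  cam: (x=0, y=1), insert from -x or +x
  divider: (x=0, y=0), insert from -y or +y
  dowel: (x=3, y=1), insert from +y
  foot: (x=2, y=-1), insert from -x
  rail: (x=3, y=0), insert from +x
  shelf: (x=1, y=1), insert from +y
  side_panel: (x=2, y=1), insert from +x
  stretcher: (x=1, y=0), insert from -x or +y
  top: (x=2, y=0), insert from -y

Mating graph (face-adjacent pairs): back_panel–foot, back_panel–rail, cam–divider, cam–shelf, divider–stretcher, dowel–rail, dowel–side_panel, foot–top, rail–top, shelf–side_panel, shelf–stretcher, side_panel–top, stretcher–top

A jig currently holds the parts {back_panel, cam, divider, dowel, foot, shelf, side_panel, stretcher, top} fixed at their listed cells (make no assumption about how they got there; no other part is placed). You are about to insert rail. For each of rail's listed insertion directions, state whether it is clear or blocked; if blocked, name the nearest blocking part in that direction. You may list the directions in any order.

+x: ray from rail(3, 0) has no placed part ⇒ clear

+x: clear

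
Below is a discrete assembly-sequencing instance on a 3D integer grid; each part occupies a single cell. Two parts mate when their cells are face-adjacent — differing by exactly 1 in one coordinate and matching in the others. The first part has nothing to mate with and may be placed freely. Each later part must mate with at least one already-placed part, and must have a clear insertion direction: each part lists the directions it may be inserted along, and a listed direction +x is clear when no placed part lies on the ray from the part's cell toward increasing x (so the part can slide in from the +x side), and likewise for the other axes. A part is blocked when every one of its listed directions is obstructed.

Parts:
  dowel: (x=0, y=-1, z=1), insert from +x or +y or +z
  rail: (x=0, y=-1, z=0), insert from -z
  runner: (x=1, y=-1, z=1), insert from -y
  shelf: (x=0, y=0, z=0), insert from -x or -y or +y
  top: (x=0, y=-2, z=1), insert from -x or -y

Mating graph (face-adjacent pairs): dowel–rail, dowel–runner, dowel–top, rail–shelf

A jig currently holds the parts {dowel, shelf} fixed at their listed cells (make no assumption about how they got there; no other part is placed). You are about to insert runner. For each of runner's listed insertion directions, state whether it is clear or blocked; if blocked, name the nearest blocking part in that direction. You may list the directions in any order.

-y: ray from runner(1, -1, 1) has no placed part ⇒ clear

-y: clear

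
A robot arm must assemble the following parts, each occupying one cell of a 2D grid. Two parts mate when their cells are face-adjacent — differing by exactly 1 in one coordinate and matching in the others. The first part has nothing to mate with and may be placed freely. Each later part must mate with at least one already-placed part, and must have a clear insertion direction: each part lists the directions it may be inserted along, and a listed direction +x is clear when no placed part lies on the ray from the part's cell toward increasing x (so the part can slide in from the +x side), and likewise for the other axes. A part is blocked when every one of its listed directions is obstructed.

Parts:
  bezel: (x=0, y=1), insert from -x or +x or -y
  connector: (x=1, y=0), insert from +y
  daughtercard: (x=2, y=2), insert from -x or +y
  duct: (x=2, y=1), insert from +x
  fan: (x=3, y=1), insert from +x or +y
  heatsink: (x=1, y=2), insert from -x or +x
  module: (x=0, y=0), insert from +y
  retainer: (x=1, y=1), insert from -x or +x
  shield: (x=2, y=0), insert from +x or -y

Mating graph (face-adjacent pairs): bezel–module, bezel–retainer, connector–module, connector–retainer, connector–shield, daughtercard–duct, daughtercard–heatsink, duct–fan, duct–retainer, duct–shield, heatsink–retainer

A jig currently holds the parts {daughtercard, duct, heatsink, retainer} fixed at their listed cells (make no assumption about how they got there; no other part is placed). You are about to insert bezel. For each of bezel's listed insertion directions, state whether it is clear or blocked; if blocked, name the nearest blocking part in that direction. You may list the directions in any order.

+x: blocked by retainer; -x: clear; -y: clear

-x: ray from bezel(0, 1) has no placed part ⇒ clear
+x: nearest on ray is retainer@(1, 1) ⇒ blocked
-y: ray from bezel(0, 1) has no placed part ⇒ clear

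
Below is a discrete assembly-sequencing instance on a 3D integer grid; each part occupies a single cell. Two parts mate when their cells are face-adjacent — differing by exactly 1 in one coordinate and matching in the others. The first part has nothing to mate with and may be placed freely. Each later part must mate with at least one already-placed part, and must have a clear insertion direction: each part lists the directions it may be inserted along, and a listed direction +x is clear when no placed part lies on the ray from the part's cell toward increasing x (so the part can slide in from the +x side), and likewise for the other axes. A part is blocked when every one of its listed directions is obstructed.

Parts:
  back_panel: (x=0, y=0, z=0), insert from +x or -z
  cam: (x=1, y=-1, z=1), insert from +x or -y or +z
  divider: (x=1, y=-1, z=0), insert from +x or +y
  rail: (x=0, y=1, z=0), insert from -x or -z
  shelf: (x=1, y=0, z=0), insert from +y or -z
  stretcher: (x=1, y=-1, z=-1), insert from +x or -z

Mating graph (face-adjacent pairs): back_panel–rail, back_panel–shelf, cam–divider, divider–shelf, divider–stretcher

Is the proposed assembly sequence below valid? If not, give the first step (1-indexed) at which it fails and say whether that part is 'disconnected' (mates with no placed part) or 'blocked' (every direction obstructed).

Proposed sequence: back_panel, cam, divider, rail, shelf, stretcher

1. back_panel@(0, 0, 0) [+x clear] — {back_panel}
2. cam@(1, -1, 1) — no placed neighbour ⇒ disconnected

Invalid at step 2 (disconnected)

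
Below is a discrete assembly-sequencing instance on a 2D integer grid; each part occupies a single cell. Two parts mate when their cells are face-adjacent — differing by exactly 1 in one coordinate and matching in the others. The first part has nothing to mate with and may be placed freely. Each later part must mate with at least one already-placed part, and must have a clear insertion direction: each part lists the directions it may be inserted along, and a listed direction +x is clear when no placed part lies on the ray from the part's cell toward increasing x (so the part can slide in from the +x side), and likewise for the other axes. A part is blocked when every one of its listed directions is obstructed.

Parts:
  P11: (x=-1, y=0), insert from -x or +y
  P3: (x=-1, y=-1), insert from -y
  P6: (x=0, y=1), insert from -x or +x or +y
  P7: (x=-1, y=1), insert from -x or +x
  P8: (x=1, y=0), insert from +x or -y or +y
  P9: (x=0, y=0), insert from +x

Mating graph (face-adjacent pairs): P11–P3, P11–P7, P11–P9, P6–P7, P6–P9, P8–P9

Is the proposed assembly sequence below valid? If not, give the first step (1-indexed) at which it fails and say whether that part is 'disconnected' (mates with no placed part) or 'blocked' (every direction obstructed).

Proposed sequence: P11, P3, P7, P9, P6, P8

1. P11@(-1, 0) [-x clear] — {P11}
2. P3@(-1, -1) [-y clear] — {P11, P3}
3. P7@(-1, 1) [-x clear] — {P11, P3, P7}
4. P9@(0, 0) [+x clear] — {P11, P3, P7, P9}
5. P6@(0, 1) [+x clear] — {P11, P3, P6, P7, P9}
6. P8@(1, 0) [+x clear] — {P11, P3, P6, P7, P8, P9}

Valid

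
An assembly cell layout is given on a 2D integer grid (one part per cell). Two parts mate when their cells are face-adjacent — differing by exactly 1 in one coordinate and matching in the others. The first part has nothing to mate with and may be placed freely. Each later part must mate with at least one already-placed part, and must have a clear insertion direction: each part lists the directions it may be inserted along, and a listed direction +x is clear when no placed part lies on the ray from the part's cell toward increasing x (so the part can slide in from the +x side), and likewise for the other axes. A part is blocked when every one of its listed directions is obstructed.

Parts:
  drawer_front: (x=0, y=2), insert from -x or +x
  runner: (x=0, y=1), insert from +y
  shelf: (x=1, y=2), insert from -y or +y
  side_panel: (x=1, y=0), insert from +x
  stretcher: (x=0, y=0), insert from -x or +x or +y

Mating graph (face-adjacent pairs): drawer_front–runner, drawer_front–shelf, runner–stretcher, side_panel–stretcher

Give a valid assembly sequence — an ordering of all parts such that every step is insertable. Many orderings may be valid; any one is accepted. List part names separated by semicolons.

1. stretcher@(0, 0) [-x clear] — {stretcher}
2. side_panel@(1, 0) [+x clear] — {side_panel, stretcher}
3. runner@(0, 1) [+y clear] — {runner, side_panel, stretcher}
4. drawer_front@(0, 2) [-x clear] — {drawer_front, runner, side_panel, stretcher}
5. shelf@(1, 2) [+y clear] — {drawer_front, runner, shelf, side_panel, stretcher}

stretcher; side_panel; runner; drawer_front; shelf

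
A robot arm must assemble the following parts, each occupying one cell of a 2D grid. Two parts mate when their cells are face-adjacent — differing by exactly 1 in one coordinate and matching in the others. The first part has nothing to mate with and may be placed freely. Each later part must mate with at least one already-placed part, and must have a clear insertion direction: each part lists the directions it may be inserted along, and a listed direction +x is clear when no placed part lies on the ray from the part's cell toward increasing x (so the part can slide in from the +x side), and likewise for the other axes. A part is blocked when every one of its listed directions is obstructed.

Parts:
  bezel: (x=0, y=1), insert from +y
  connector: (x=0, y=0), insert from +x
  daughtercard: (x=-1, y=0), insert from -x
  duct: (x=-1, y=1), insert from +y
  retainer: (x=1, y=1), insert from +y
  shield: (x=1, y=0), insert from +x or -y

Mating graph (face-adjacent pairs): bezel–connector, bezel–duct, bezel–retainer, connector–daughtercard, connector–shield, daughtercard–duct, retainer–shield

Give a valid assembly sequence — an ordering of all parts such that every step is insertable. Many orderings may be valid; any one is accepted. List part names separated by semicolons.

1. retainer@(1, 1) [+y clear] — {retainer}
2. bezel@(0, 1) [+y clear] — {bezel, retainer}
3. duct@(-1, 1) [+y clear] — {bezel, duct, retainer}
4. daughtercard@(-1, 0) [-x clear] — {bezel, daughtercard, duct, retainer}
5. connector@(0, 0) [+x clear] — {bezel, connector, daughtercard, duct, retainer}
6. shield@(1, 0) [+x clear] — {bezel, connector, daughtercard, duct, retainer, shield}

retainer; bezel; duct; daughtercard; connector; shield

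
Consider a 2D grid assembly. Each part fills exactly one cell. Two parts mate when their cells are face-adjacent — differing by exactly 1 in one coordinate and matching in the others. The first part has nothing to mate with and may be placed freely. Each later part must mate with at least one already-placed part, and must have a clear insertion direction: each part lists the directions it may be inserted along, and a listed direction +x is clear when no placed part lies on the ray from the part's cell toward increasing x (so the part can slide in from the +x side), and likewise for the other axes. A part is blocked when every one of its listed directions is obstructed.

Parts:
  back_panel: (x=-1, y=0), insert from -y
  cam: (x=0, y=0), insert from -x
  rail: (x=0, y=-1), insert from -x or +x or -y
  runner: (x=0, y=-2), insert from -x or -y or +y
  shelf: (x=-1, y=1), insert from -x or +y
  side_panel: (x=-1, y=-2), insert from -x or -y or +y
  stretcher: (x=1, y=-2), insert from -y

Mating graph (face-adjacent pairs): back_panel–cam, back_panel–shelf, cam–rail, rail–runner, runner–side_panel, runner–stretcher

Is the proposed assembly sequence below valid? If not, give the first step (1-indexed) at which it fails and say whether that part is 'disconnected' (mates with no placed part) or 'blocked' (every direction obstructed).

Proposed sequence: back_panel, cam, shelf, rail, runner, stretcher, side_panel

Invalid at step 2 (blocked)

1. back_panel@(-1, 0) [-y clear] — {back_panel}
2. cam@(0, 0) — -x all obstructed ⇒ blocked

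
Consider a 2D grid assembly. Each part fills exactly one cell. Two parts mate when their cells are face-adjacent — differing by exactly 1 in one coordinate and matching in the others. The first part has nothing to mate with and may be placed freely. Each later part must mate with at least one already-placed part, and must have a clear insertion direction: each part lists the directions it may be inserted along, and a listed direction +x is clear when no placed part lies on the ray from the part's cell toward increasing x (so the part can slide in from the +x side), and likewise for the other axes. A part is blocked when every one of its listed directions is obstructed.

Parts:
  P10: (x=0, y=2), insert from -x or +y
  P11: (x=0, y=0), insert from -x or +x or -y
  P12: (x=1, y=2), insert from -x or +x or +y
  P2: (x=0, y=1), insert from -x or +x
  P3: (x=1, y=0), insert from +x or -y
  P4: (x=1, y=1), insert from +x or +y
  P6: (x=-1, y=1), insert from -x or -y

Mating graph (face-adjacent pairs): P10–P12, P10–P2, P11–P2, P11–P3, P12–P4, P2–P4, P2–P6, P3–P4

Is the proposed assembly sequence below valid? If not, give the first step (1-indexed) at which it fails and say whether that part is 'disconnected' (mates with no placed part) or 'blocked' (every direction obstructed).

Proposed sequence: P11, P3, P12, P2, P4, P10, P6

Invalid at step 3 (disconnected)

1. P11@(0, 0) [-x clear] — {P11}
2. P3@(1, 0) [+x clear] — {P11, P3}
3. P12@(1, 2) — no placed neighbour ⇒ disconnected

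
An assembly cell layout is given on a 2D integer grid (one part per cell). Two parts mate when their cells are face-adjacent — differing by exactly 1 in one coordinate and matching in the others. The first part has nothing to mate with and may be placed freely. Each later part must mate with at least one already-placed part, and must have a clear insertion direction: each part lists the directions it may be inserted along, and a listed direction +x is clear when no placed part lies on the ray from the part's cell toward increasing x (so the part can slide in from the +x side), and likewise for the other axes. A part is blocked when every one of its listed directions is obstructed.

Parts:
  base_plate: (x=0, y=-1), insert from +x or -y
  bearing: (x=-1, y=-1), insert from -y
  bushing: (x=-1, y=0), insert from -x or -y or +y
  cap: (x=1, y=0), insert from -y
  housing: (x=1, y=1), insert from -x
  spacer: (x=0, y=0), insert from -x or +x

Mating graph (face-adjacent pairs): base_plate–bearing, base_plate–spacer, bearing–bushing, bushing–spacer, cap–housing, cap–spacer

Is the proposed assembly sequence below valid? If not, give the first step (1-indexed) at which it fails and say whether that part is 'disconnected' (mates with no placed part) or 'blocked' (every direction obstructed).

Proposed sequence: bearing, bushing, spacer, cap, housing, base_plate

1. bearing@(-1, -1) [-y clear] — {bearing}
2. bushing@(-1, 0) [-x clear] — {bearing, bushing}
3. spacer@(0, 0) [+x clear] — {bearing, bushing, spacer}
4. cap@(1, 0) [-y clear] — {bearing, bushing, cap, spacer}
5. housing@(1, 1) [-x clear] — {bearing, bushing, cap, housing, spacer}
6. base_plate@(0, -1) [+x clear] — {base_plate, bearing, bushing, cap, housing, spacer}

Valid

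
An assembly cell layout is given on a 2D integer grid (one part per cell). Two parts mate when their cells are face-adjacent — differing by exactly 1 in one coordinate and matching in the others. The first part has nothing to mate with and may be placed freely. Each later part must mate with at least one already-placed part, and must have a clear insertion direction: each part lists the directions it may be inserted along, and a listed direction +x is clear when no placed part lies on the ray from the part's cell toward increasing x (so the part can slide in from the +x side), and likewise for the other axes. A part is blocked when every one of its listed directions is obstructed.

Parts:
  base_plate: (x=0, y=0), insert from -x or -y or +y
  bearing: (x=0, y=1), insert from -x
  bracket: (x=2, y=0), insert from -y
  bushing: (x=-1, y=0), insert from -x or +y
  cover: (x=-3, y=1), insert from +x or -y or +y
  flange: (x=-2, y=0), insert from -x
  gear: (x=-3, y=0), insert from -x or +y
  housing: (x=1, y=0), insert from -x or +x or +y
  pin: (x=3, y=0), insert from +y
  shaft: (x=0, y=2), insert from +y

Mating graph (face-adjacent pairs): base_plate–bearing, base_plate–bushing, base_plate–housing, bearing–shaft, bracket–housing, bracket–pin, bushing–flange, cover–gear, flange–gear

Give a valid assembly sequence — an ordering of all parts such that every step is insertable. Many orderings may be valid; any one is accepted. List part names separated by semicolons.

1. flange@(-2, 0) [-x clear] — {flange}
2. bushing@(-1, 0) [+y clear] — {bushing, flange}
3. gear@(-3, 0) [-x clear] — {bushing, flange, gear}
4. base_plate@(0, 0) [-y clear] — {base_plate, bushing, flange, gear}
5. housing@(1, 0) [+x clear] — {base_plate, bushing, flange, gear, housing}
6. bracket@(2, 0) [-y clear] — {base_plate, bracket, bushing, flange, gear, housing}
7. pin@(3, 0) [+y clear] — {base_plate, bracket, bushing, flange, gear, housing, pin}
8. bearing@(0, 1) [-x clear] — {base_plate, bearing, bracket, bushing, flange, gear, housing, pin}
9. cover@(-3, 1) [+y clear] — {base_plate, bearing, bracket, bushing, cover, flange, gear, housing, pin}
10. shaft@(0, 2) [+y clear] — {base_plate, bearing, bracket, bushing, cover, flange, gear, housing, pin, shaft}

flange; bushing; gear; base_plate; housing; bracket; pin; bearing; cover; shaft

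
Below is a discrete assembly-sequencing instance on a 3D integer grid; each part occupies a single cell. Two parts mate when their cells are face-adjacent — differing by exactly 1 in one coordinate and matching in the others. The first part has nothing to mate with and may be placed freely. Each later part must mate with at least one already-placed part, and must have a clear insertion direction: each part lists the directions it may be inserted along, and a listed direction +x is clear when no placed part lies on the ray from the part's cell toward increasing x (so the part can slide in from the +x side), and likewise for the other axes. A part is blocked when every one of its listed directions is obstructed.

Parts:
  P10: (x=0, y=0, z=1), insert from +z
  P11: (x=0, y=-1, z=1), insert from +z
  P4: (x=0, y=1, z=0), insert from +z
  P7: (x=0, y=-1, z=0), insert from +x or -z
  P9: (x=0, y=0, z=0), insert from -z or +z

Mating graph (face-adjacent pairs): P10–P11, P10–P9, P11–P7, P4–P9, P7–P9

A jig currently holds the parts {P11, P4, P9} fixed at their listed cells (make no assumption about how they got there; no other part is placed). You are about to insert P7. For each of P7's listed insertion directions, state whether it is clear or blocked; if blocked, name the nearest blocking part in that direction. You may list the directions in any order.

+x: ray from P7(0, -1, 0) has no placed part ⇒ clear
-z: ray from P7(0, -1, 0) has no placed part ⇒ clear

+x: clear; -z: clear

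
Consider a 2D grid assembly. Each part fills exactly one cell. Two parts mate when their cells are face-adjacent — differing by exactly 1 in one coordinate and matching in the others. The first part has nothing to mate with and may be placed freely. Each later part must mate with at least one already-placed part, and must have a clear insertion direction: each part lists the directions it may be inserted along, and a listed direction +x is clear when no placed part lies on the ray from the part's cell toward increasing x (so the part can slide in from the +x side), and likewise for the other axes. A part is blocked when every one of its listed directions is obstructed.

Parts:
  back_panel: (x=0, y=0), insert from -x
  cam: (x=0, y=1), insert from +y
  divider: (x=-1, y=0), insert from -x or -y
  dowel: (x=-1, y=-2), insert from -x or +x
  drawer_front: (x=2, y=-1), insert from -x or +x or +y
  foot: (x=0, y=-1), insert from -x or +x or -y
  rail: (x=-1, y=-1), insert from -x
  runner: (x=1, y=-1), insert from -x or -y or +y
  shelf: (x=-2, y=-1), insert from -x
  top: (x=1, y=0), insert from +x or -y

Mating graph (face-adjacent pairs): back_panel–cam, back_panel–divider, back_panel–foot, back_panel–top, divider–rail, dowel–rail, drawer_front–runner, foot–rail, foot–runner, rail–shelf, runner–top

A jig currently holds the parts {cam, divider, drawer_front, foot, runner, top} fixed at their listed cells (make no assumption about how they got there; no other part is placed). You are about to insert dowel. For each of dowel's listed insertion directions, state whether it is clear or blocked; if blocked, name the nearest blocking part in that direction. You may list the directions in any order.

+x: clear; -x: clear

-x: ray from dowel(-1, -2) has no placed part ⇒ clear
+x: ray from dowel(-1, -2) has no placed part ⇒ clear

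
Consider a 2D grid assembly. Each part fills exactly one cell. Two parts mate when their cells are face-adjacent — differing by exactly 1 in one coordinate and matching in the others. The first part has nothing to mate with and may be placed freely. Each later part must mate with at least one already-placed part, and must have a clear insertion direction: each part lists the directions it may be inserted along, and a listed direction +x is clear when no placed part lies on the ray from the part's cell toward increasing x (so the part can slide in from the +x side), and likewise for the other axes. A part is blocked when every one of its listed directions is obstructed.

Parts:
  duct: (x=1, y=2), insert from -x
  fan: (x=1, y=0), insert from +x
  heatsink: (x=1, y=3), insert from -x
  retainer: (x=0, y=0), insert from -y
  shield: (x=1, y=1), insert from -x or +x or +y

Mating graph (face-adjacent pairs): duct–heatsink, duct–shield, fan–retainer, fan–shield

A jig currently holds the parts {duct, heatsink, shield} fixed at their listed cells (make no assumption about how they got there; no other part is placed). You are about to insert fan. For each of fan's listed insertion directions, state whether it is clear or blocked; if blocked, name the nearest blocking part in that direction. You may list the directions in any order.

+x: ray from fan(1, 0) has no placed part ⇒ clear

+x: clear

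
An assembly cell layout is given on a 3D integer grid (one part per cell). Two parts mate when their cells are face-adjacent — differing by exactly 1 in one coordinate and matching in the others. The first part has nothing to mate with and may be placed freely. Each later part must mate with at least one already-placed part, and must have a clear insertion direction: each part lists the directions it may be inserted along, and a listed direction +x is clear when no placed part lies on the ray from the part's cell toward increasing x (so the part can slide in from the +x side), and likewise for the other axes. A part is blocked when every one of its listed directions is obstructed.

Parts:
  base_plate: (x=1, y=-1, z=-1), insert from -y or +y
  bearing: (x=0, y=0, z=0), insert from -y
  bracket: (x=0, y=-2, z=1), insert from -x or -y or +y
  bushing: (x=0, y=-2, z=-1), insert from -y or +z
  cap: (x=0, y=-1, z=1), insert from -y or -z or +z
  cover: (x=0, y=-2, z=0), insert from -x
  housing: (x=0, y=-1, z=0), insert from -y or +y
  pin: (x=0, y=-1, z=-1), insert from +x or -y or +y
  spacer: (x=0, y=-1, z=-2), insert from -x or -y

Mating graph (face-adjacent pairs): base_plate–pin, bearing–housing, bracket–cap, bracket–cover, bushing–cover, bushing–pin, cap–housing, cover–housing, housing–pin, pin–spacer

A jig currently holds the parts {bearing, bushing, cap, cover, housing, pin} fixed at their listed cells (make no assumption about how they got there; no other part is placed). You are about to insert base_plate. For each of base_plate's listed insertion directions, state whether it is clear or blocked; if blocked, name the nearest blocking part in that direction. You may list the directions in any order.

+y: clear; -y: clear

-y: ray from base_plate(1, -1, -1) has no placed part ⇒ clear
+y: ray from base_plate(1, -1, -1) has no placed part ⇒ clear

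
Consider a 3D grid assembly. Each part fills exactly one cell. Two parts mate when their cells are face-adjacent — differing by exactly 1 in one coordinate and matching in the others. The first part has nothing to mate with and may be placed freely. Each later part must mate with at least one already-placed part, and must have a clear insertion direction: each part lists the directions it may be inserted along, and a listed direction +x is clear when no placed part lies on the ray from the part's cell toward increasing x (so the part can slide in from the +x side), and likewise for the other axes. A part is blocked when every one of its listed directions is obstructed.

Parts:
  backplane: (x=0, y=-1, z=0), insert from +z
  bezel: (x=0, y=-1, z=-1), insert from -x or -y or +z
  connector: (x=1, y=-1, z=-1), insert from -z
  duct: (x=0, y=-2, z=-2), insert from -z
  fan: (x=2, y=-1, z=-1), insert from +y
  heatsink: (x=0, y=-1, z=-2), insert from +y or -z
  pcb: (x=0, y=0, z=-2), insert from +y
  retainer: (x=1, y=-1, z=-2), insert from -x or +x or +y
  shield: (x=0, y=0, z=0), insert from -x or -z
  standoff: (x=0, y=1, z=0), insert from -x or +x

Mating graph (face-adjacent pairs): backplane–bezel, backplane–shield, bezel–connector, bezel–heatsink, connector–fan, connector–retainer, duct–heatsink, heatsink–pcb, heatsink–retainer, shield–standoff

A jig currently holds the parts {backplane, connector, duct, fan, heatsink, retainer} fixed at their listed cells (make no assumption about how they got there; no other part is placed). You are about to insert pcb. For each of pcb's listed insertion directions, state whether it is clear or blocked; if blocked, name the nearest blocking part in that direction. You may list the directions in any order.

+y: ray from pcb(0, 0, -2) has no placed part ⇒ clear

+y: clear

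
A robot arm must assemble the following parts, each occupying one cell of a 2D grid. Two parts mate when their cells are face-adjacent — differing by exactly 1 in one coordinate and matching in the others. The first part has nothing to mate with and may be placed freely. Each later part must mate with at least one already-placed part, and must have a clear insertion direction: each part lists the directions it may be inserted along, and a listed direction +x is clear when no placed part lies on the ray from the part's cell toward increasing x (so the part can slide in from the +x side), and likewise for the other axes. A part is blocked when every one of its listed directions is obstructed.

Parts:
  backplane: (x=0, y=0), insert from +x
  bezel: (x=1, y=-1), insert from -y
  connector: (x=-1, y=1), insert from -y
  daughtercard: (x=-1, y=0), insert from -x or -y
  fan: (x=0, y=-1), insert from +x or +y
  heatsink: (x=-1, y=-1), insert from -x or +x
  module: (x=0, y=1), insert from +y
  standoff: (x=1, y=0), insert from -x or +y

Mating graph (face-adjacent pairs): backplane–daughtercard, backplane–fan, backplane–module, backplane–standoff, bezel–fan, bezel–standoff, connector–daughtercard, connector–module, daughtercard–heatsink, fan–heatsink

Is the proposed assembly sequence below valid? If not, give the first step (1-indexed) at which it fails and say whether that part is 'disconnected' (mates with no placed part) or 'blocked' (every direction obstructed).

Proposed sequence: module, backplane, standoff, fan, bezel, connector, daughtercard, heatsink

1. module@(0, 1) [+y clear] — {module}
2. backplane@(0, 0) [+x clear] — {backplane, module}
3. standoff@(1, 0) [+y clear] — {backplane, module, standoff}
4. fan@(0, -1) [+x clear] — {backplane, fan, module, standoff}
5. bezel@(1, -1) [-y clear] — {backplane, bezel, fan, module, standoff}
6. connector@(-1, 1) [-y clear] — {backplane, bezel, connector, fan, module, standoff}
7. daughtercard@(-1, 0) [-x clear] — {backplane, bezel, connector, daughtercard, fan, module, standoff}
8. heatsink@(-1, -1) [-x clear] — {backplane, bezel, connector, daughtercard, fan, heatsink, module, standoff}

Valid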